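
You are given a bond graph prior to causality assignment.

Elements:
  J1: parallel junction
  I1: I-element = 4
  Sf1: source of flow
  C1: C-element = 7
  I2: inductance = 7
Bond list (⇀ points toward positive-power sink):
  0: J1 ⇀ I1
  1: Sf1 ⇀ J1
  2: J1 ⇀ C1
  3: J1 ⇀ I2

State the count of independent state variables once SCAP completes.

3  (C1, I1, I2 all integral)

bond 1 →Sf1  (Sf1: flow source, stroke at near end)
bond 0 →I1  (I1 outputs flow p/I1)
bond 2 →J1  (C1: C, integral causality)
bond 3 →I2  (J1 effort already set via bond 2)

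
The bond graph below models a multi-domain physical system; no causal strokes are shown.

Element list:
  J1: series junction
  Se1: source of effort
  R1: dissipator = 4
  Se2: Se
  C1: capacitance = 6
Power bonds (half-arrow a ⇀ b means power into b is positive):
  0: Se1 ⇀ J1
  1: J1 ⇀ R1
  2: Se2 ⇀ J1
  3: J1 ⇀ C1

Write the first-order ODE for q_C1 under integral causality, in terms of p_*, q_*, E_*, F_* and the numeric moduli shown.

dq_C1/dt = E_Se1/4 + E_Se2/4 - q_C1/24

β0 →J1  (Se1 (Se) sets effort on bond)
β2 →J1  (source Se2 imposes e)
β3 →J1  (C1: C, integral causality)
β1 →R1  (closing 1-jn rule on J1)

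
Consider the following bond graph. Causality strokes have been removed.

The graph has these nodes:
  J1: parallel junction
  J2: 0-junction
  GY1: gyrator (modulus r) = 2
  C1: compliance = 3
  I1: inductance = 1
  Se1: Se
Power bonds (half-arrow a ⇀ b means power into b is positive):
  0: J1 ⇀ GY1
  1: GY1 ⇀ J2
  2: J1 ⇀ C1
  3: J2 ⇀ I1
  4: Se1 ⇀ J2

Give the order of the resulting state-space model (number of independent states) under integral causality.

2  (C1, I1 all integral)

b4 →J2  (Se1 (Se) sets effort on bond)
b1 →GY1  (J2: bond 4 brought effort, rest push out)
b3 →I1  (0-jn J2 has e-setter on 4)
b0 →GY1  (GY GY1: same side as bond 1)
b2 →J1  (closing 0-jn rule on J1)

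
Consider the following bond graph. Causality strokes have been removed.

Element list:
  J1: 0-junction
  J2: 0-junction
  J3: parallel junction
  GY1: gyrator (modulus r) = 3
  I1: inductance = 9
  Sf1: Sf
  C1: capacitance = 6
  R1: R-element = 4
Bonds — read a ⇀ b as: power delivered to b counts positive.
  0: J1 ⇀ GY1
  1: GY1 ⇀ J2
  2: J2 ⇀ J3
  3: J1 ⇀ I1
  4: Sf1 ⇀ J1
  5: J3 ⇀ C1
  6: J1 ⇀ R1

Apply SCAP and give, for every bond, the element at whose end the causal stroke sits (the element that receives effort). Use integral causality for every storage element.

β0 →GY1
β1 →GY1
β2 →J2
β3 →I1
β4 →Sf1
β5 →J3
β6 →J1

#4 stroke→Sf1  (Sf1 fixes flow; stroke at Sf1)
#3 stroke→I1  (I1: I, integral causality)
#5 stroke→J3  (prefer integral on C1)
#2 stroke→J2  (common-e at J3 fixed by 5)
#1 stroke→GY1  (common-e at J2 fixed by 2)
#0 stroke→GY1  (through GY1, causality inverts; strokes same side of GY1)
#6 stroke→J1  (J1 needs exactly one e-in)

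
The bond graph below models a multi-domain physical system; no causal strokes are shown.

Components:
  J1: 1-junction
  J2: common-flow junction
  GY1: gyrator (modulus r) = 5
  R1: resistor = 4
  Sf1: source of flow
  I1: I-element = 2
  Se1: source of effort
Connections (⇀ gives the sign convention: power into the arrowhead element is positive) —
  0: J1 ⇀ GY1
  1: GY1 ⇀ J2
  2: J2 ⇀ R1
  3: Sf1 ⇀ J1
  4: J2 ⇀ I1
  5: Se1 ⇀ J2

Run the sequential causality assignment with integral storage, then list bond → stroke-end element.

#3 |Sf1  (source Sf1 imposes f)
#5 |J2  (source Se1 imposes e)
#0 |J1  (J1 flow already set via bond 3)
#1 |J2  (GY1: gyrator matches bond 0)
#4 |I1  (I1 outputs flow p/I1)
#2 |J2  (J2 flow already set via bond 4)

#0 →J1
#1 →J2
#2 →J2
#3 →Sf1
#4 →I1
#5 →J2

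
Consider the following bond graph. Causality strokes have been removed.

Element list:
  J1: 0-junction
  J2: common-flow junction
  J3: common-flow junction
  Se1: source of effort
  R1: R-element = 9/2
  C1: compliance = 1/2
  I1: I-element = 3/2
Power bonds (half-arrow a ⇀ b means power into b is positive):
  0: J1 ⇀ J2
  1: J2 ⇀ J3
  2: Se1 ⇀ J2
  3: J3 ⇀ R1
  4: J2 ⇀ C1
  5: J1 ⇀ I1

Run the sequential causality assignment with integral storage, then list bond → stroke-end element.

bond 2 stroke→J2  (Se1 fixes effort; stroke away)
bond 4 stroke→J2  (C1: C, integral causality)
bond 5 stroke→I1  (prefer integral on I1)
bond 0 stroke→J1  (J1 needs exactly one e-in)
bond 1 stroke→J2  (1-jn J2 has f-setter on 0)
bond 3 stroke→J3  (J3 flow already set via bond 1)

b0 |J1
b1 |J2
b2 |J2
b3 |J3
b4 |J2
b5 |I1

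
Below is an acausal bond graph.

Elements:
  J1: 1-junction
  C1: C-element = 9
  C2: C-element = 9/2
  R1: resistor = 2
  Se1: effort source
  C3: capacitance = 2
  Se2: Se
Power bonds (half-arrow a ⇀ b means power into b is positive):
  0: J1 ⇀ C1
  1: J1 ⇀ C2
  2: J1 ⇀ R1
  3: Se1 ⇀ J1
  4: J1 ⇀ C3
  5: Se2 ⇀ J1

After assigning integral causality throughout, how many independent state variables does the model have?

bond 3 →J1  (Se1 (Se) sets effort on bond)
bond 5 →J1  (Se2 (Se) sets effort on bond)
bond 0 →J1  (C1: C, integral causality)
bond 1 →J1  (C2 outputs effort q/C2)
bond 4 →J1  (prefer integral on C3)
bond 2 →R1  (J1 needs exactly one f-in)

3  (C1, C2, C3 all integral)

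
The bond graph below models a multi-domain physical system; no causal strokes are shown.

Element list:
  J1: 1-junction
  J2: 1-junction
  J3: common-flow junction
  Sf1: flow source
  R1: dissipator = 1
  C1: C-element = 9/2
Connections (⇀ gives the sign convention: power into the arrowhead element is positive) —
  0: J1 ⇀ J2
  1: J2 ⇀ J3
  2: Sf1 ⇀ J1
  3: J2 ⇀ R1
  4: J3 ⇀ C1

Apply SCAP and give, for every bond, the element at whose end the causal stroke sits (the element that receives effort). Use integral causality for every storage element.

β0 |J1
β1 |J2
β2 |Sf1
β3 |J2
β4 |J3

b2 |Sf1  (Sf1: flow source, stroke at near end)
b0 |J1  (1-jn J1 has f-setter on 2)
b1 |J2  (J2 flow already set via bond 0)
b3 |J2  (1-jn J2 has f-setter on 0)
b4 |J3  (common-f at J3 fixed by 1)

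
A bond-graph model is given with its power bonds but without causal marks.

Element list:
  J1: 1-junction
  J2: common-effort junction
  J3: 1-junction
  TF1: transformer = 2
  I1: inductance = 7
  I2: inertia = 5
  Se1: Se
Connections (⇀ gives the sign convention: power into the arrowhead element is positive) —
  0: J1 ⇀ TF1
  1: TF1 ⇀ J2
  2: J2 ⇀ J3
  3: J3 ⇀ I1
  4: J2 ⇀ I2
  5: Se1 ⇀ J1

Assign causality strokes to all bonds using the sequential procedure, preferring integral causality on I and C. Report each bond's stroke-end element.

#0 |TF1
#1 |J2
#2 |J3
#3 |I1
#4 |I2
#5 |J1

b5 |J1  (source Se1 imposes e)
b0 |TF1  (only one flow-in slot at J1)
b1 |J2  (TF1: transformer flips bond 0)
b2 |J3  (common-e at J2 fixed by 1)
b4 |I2  (0-jn J2 has e-setter on 1)
b3 |I1  (J3 needs exactly one f-in)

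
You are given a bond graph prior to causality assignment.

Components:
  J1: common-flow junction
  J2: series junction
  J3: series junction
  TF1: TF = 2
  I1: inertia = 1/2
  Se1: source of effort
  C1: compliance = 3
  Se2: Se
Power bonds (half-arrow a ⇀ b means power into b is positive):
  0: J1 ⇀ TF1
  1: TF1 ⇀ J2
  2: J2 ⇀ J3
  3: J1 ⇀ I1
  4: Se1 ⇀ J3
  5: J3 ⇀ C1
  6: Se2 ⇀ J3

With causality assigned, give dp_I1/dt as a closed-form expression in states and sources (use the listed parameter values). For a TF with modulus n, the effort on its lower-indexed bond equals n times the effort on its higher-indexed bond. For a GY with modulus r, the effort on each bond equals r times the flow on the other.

β4 |J3  (Se1: effort source, stroke at far end)
β6 |J3  (source Se2 imposes e)
β3 |I1  (prefer integral on I1)
β0 |J1  (1-jn J1 has f-setter on 3)
β1 |TF1  (TF TF1: opposite of bond 0)
β2 |J2  (common-f at J2 fixed by 1)
β5 |J3  (J3: bond 2 brought flow, rest push out)

dp_I1/dt = 2*E_Se1 + 2*E_Se2 - 2*q_C1/3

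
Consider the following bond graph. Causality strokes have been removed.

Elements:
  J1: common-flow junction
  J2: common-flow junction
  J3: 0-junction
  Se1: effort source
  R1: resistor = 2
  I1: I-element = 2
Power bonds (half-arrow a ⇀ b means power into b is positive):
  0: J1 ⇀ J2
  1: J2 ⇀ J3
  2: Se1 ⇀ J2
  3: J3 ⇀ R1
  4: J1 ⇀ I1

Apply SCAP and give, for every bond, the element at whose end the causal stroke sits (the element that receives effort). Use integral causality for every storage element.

b0 |J1
b1 |J2
b2 |J2
b3 |J3
b4 |I1

#2 →J2  (Se1: effort source, stroke at far end)
#4 →I1  (prefer integral on I1)
#0 →J1  (1-jn J1 has f-setter on 4)
#1 →J2  (1-jn J2 has f-setter on 0)
#3 →J3  (J3 needs exactly one e-in)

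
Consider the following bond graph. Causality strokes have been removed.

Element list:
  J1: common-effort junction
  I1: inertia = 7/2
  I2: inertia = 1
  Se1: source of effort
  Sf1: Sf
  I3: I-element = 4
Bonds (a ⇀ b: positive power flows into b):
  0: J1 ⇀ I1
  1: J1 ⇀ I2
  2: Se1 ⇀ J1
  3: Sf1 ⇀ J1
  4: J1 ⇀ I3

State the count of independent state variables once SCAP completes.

bond 2 stroke→J1  (Se1 (Se) sets effort on bond)
bond 3 stroke→Sf1  (Sf1 fixes flow; stroke at Sf1)
bond 0 stroke→I1  (J1 effort already set via bond 2)
bond 1 stroke→I2  (0-jn J1 has e-setter on 2)
bond 4 stroke→I3  (0-jn J1 has e-setter on 2)

3  (I1, I2, I3 all integral)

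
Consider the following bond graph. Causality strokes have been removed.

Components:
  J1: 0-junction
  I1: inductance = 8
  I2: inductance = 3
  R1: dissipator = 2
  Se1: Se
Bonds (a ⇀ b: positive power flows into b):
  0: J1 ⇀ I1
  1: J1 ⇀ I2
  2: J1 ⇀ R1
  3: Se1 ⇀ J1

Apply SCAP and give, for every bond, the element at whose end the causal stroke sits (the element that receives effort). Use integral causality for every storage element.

β3 stroke at J1  (source Se1 imposes e)
β0 stroke at I1  (J1: bond 3 brought effort, rest push out)
β1 stroke at I2  (0-jn J1 has e-setter on 3)
β2 stroke at R1  (J1 effort already set via bond 3)

β0 stroke→I1
β1 stroke→I2
β2 stroke→R1
β3 stroke→J1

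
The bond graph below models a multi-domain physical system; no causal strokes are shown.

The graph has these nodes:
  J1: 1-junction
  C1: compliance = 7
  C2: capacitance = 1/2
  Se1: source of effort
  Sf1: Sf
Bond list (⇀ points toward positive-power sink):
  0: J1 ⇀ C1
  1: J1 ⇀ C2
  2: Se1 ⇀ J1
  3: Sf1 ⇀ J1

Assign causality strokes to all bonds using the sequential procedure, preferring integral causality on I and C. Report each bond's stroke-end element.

b0 →J1
b1 →J1
b2 →J1
b3 →Sf1

b2 stroke→J1  (Se1 (Se) sets effort on bond)
b3 stroke→Sf1  (Sf1 fixes flow; stroke at Sf1)
b0 stroke→J1  (common-f at J1 fixed by 3)
b1 stroke→J1  (common-f at J1 fixed by 3)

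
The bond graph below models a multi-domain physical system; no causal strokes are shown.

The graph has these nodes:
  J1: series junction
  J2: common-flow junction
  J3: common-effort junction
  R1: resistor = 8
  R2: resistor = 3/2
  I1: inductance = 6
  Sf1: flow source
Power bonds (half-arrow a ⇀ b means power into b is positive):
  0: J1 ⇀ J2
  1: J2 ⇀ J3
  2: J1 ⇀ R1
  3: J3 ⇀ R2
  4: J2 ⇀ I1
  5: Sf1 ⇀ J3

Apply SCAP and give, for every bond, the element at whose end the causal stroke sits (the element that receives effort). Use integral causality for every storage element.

b0 →J2
b1 →J2
b2 →J1
b3 →J3
b4 →I1
b5 →Sf1

β5 stroke at Sf1  (Sf1: flow source, stroke at near end)
β4 stroke at I1  (prefer integral on I1)
β0 stroke at J2  (J2: bond 4 brought flow, rest push out)
β1 stroke at J2  (J2: bond 4 brought flow, rest push out)
β3 stroke at J3  (closing 0-jn rule on J3)
β2 stroke at J1  (J1: bond 0 brought flow, rest push out)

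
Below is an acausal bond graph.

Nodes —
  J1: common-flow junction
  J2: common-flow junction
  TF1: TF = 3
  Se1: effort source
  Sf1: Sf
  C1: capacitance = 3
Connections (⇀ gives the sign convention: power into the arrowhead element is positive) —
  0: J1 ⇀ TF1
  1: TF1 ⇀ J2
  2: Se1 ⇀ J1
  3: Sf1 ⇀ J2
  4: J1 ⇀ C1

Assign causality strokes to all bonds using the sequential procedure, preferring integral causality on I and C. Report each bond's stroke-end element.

β0 |TF1
β1 |J2
β2 |J1
β3 |Sf1
β4 |J1

b2 |J1  (source Se1 imposes e)
b3 |Sf1  (Sf1 fixes flow; stroke at Sf1)
b1 |J2  (common-f at J2 fixed by 3)
b0 |TF1  (TF TF1: opposite of bond 1)
b4 |J1  (J1: bond 0 brought flow, rest push out)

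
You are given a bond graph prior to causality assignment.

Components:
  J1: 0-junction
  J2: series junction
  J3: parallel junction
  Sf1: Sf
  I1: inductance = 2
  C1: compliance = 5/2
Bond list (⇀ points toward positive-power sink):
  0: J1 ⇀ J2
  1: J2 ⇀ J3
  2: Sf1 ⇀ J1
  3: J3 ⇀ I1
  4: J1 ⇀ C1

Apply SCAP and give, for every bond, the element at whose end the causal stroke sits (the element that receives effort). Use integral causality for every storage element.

#2 |Sf1  (Sf1 (Sf) sets flow on bond)
#3 |I1  (I1 integral (f out))
#1 |J3  (only one effort-in slot at J3)
#0 |J2  (1-jn J2 has f-setter on 1)
#4 |J1  (J1 needs exactly one e-in)

#0 stroke at J2
#1 stroke at J3
#2 stroke at Sf1
#3 stroke at I1
#4 stroke at J1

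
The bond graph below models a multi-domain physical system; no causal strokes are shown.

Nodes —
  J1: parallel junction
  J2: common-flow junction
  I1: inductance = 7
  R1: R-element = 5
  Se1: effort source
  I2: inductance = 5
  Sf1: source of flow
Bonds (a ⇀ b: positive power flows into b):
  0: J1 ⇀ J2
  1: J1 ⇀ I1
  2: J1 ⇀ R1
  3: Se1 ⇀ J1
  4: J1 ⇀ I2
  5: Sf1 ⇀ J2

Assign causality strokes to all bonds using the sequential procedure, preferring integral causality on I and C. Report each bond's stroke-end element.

β3 stroke→J1  (Se1 fixes effort; stroke away)
β5 stroke→Sf1  (source Sf1 imposes f)
β0 stroke→J2  (J1 effort already set via bond 3)
β1 stroke→I1  (J1: bond 3 brought effort, rest push out)
β2 stroke→R1  (J1: bond 3 brought effort, rest push out)
β4 stroke→I2  (J1 effort already set via bond 3)

#0 stroke→J2
#1 stroke→I1
#2 stroke→R1
#3 stroke→J1
#4 stroke→I2
#5 stroke→Sf1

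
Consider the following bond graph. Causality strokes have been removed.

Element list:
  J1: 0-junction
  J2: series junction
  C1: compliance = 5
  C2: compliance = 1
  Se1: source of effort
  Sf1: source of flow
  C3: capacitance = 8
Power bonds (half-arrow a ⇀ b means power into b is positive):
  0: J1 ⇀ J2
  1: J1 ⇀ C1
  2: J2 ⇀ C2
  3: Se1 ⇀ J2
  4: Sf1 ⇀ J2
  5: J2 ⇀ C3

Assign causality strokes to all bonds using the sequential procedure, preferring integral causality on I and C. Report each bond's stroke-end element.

bond 0 stroke at J2
bond 1 stroke at J1
bond 2 stroke at J2
bond 3 stroke at J2
bond 4 stroke at Sf1
bond 5 stroke at J2

b3 stroke→J2  (Se1 fixes effort; stroke away)
b4 stroke→Sf1  (Sf1 fixes flow; stroke at Sf1)
b0 stroke→J2  (1-jn J2 has f-setter on 4)
b2 stroke→J2  (1-jn J2 has f-setter on 4)
b5 stroke→J2  (J2: bond 4 brought flow, rest push out)
b1 stroke→J1  (J1 needs exactly one e-in)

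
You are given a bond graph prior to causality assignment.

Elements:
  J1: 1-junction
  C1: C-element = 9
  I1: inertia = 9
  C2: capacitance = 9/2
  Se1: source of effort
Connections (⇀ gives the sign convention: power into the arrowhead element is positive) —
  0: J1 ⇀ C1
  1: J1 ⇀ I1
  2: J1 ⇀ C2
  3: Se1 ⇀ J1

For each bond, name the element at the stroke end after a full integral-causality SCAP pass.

β0 →J1
β1 →I1
β2 →J1
β3 →J1

β3 |J1  (Se1 fixes effort; stroke away)
β0 |J1  (C1: C, integral causality)
β1 |I1  (prefer integral on I1)
β2 |J1  (J1 flow already set via bond 1)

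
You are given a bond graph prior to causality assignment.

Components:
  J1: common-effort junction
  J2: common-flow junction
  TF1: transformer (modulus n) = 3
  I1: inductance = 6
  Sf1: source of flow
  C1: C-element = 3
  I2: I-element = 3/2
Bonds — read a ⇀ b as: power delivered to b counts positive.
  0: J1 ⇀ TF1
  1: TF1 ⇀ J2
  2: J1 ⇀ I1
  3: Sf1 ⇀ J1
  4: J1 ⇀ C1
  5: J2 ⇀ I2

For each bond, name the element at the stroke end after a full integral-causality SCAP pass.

b3 →Sf1  (Sf1: flow source, stroke at near end)
b2 →I1  (prefer integral on I1)
b4 →J1  (C1 outputs effort q/C1)
b0 →TF1  (J1 effort already set via bond 4)
b1 →J2  (TF1 one-in-one-out from 0)
b5 →I2  (closing 1-jn rule on J2)

#0 →TF1
#1 →J2
#2 →I1
#3 →Sf1
#4 →J1
#5 →I2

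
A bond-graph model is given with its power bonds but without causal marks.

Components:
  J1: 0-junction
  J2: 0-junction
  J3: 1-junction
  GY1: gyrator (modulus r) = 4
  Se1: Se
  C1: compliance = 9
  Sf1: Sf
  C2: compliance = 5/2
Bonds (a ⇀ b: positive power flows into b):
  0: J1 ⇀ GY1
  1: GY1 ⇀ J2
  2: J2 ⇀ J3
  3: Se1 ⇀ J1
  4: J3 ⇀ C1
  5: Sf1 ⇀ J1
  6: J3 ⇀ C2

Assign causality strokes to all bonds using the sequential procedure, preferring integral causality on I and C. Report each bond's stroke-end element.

bond 3 |J1  (Se1 fixes effort; stroke away)
bond 5 |Sf1  (Sf1: flow source, stroke at near end)
bond 0 |GY1  (common-e at J1 fixed by 3)
bond 1 |GY1  (through GY1, causality inverts; strokes same side of GY1)
bond 2 |J2  (closing 0-jn rule on J2)
bond 4 |J3  (1-jn J3 has f-setter on 2)
bond 6 |J3  (1-jn J3 has f-setter on 2)

#0 stroke at GY1
#1 stroke at GY1
#2 stroke at J2
#3 stroke at J1
#4 stroke at J3
#5 stroke at Sf1
#6 stroke at J3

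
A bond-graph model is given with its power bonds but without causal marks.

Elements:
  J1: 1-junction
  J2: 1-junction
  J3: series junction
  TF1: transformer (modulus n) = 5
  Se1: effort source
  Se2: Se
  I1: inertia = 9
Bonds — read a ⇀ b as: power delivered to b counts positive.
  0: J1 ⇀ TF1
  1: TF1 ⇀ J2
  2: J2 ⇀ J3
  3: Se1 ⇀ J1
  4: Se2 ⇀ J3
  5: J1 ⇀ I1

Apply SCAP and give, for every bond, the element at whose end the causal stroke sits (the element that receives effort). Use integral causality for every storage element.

b3 stroke→J1  (source Se1 imposes e)
b4 stroke→J3  (source Se2 imposes e)
b2 stroke→J2  (J3 needs exactly one f-in)
b1 stroke→TF1  (J2 needs exactly one f-in)
b0 stroke→J1  (TF TF1: opposite of bond 1)
b5 stroke→I1  (J1: last free bond brings flow in)

#0 stroke at J1
#1 stroke at TF1
#2 stroke at J2
#3 stroke at J1
#4 stroke at J3
#5 stroke at I1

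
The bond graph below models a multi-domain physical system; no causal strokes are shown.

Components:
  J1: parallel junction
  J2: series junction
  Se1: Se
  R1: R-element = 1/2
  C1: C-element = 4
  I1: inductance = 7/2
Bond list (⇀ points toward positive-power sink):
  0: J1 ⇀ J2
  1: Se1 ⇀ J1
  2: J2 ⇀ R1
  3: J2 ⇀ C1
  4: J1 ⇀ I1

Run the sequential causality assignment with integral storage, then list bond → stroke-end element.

bond 1 →J1  (source Se1 imposes e)
bond 0 →J2  (common-e at J1 fixed by 1)
bond 4 →I1  (common-e at J1 fixed by 1)
bond 3 →J2  (C1 integral (e out))
bond 2 →R1  (only one flow-in slot at J2)

β0 stroke at J2
β1 stroke at J1
β2 stroke at R1
β3 stroke at J2
β4 stroke at I1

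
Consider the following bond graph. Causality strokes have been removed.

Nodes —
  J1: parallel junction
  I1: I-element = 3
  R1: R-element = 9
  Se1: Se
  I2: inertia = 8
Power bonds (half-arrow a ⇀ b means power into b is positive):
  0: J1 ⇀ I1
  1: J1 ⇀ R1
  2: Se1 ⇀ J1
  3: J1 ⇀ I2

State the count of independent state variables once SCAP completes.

2  (I1, I2 all integral)

#2 stroke→J1  (source Se1 imposes e)
#0 stroke→I1  (J1 effort already set via bond 2)
#1 stroke→R1  (J1: bond 2 brought effort, rest push out)
#3 stroke→I2  (common-e at J1 fixed by 2)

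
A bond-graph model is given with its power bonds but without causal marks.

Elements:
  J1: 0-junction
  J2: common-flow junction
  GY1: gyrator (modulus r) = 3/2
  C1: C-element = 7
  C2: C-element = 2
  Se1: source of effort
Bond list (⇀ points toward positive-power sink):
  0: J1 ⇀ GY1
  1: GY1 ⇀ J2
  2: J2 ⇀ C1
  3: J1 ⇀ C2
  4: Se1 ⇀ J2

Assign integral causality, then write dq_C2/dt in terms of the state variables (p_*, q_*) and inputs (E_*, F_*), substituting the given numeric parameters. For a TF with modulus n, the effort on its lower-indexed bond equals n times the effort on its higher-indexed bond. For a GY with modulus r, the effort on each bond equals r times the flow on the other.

dq_C2/dt = 2*E_Se1/3 - 2*q_C1/21

bond 4 stroke at J2  (Se1: effort source, stroke at far end)
bond 2 stroke at J2  (C1 outputs effort q/C1)
bond 1 stroke at GY1  (closing 1-jn rule on J2)
bond 0 stroke at GY1  (through GY1, causality inverts; strokes same side of GY1)
bond 3 stroke at J1  (closing 0-jn rule on J1)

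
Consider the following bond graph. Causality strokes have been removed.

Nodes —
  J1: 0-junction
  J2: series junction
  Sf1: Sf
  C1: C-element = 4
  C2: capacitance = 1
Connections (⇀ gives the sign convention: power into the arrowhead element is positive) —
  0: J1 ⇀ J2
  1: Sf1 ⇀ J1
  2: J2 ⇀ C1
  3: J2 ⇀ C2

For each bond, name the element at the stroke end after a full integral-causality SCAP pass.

b1 stroke at Sf1  (Sf1 (Sf) sets flow on bond)
b0 stroke at J1  (J1: last free bond brings effort in)
b2 stroke at J2  (1-jn J2 has f-setter on 0)
b3 stroke at J2  (J2: bond 0 brought flow, rest push out)

β0 |J1
β1 |Sf1
β2 |J2
β3 |J2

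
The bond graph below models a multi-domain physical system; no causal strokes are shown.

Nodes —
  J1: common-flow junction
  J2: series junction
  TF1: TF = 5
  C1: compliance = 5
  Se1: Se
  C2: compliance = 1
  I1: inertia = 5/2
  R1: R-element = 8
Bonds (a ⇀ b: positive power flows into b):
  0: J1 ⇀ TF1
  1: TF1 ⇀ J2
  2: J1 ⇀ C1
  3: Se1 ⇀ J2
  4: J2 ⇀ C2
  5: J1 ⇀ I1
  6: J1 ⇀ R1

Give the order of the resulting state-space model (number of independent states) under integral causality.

b3 |J2  (source Se1 imposes e)
b2 |J1  (C1 outputs effort q/C1)
b4 |J2  (C2 outputs effort q/C2)
b1 |TF1  (J2 needs exactly one f-in)
b0 |J1  (TF1 one-in-one-out from 1)
b5 |I1  (I1: I, integral causality)
b6 |J1  (J1: bond 5 brought flow, rest push out)

3  (C1, C2, I1 all integral)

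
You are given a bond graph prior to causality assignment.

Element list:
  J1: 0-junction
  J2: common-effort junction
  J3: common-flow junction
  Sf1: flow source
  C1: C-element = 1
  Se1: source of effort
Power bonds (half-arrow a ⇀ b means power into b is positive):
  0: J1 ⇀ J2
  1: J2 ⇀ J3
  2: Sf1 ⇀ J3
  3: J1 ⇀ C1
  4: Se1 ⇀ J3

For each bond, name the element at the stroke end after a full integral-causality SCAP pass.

b2 stroke→Sf1  (Sf1 fixes flow; stroke at Sf1)
b4 stroke→J3  (Se1 fixes effort; stroke away)
b1 stroke→J3  (1-jn J3 has f-setter on 2)
b0 stroke→J2  (J2 needs exactly one e-in)
b3 stroke→J1  (J1: last free bond brings effort in)

b0 |J2
b1 |J3
b2 |Sf1
b3 |J1
b4 |J3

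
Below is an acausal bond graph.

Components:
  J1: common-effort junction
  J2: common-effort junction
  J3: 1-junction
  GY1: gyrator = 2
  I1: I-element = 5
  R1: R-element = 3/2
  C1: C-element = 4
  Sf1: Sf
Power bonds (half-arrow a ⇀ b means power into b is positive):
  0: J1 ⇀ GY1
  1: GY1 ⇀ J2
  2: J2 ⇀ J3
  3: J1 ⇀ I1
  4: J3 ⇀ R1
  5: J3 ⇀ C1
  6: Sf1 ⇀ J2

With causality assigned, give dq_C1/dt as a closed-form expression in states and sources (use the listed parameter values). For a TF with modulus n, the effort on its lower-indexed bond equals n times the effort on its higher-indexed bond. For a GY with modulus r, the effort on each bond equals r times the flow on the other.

dq_C1/dt = -4*p_I1/15 - q_C1/6

#6 stroke at Sf1  (Sf1: flow source, stroke at near end)
#3 stroke at I1  (I1: I, integral causality)
#0 stroke at J1  (only one effort-in slot at J1)
#1 stroke at J2  (GY1 both-in/both-out from 0)
#2 stroke at J3  (J2 effort already set via bond 1)
#5 stroke at J3  (C1 outputs effort q/C1)
#4 stroke at R1  (J3 needs exactly one f-in)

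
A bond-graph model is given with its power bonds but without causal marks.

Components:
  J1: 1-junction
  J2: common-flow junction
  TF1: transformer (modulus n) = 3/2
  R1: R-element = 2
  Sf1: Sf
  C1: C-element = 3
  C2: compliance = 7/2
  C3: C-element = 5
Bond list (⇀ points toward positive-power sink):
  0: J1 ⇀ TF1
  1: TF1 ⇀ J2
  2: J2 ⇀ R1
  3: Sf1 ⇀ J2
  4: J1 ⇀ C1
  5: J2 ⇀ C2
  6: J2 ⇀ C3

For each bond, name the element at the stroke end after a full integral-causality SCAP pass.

β3 →Sf1  (Sf1 fixes flow; stroke at Sf1)
β1 →J2  (common-f at J2 fixed by 3)
β2 →J2  (common-f at J2 fixed by 3)
β5 →J2  (J2: bond 3 brought flow, rest push out)
β6 →J2  (1-jn J2 has f-setter on 3)
β0 →TF1  (TF1 one-in-one-out from 1)
β4 →J1  (common-f at J1 fixed by 0)

β0 |TF1
β1 |J2
β2 |J2
β3 |Sf1
β4 |J1
β5 |J2
β6 |J2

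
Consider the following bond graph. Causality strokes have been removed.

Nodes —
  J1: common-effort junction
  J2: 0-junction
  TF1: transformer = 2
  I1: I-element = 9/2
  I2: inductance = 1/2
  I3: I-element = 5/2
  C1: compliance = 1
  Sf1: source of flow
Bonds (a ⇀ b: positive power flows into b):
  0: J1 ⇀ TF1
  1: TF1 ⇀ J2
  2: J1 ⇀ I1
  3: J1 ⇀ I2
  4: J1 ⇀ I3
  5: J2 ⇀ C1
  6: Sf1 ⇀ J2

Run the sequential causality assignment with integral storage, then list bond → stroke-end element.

b6 stroke→Sf1  (Sf1 (Sf) sets flow on bond)
b2 stroke→I1  (prefer integral on I1)
b3 stroke→I2  (I2 integral (f out))
b4 stroke→I3  (I3: I, integral causality)
b0 stroke→J1  (only one effort-in slot at J1)
b1 stroke→TF1  (TF TF1: opposite of bond 0)
b5 stroke→J2  (closing 0-jn rule on J2)

β0 stroke→J1
β1 stroke→TF1
β2 stroke→I1
β3 stroke→I2
β4 stroke→I3
β5 stroke→J2
β6 stroke→Sf1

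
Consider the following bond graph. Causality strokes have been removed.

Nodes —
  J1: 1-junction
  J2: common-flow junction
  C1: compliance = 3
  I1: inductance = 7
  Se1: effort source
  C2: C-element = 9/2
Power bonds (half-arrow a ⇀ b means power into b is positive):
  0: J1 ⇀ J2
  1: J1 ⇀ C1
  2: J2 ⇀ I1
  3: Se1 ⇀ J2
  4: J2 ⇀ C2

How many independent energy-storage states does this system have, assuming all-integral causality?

3  (C1, C2, I1 all integral)

b3 stroke→J2  (source Se1 imposes e)
b1 stroke→J1  (C1: C, integral causality)
b0 stroke→J2  (closing 1-jn rule on J1)
b2 stroke→I1  (I1: I, integral causality)
b4 stroke→J2  (1-jn J2 has f-setter on 2)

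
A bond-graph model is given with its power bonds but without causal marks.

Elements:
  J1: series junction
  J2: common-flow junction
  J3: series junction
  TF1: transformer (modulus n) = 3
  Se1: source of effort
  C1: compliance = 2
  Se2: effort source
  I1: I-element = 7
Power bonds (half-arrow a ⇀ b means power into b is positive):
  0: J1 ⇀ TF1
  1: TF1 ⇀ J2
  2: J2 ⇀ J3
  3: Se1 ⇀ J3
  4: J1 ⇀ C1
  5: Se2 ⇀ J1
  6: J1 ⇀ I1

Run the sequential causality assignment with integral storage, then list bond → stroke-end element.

bond 3 |J3  (source Se1 imposes e)
bond 5 |J1  (Se2: effort source, stroke at far end)
bond 2 |J2  (closing 1-jn rule on J3)
bond 1 |TF1  (J2 needs exactly one f-in)
bond 0 |J1  (TF1 one-in-one-out from 1)
bond 4 |J1  (C1 integral (e out))
bond 6 |I1  (only one flow-in slot at J1)

b0 stroke at J1
b1 stroke at TF1
b2 stroke at J2
b3 stroke at J3
b4 stroke at J1
b5 stroke at J1
b6 stroke at I1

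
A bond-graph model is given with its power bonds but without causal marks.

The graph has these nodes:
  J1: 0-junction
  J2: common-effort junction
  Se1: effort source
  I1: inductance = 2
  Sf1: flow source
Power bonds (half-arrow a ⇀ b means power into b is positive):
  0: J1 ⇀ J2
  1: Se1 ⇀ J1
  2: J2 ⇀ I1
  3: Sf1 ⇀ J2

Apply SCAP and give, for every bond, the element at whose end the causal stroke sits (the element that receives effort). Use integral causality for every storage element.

β0 stroke→J2
β1 stroke→J1
β2 stroke→I1
β3 stroke→Sf1

#1 |J1  (Se1 (Se) sets effort on bond)
#3 |Sf1  (source Sf1 imposes f)
#0 |J2  (J1: bond 1 brought effort, rest push out)
#2 |I1  (J2 effort already set via bond 0)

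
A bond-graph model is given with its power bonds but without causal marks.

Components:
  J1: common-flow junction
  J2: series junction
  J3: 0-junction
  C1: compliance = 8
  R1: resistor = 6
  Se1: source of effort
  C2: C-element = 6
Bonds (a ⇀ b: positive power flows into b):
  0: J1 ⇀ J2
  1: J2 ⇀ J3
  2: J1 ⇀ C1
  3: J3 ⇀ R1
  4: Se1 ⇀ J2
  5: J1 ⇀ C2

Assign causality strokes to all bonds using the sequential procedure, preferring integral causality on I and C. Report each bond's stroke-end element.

b4 →J2  (Se1: effort source, stroke at far end)
b2 →J1  (C1 integral (e out))
b5 →J1  (C2: C, integral causality)
b0 →J2  (closing 1-jn rule on J1)
b1 →J3  (J2: last free bond brings flow in)
b3 →R1  (common-e at J3 fixed by 1)

b0 stroke at J2
b1 stroke at J3
b2 stroke at J1
b3 stroke at R1
b4 stroke at J2
b5 stroke at J1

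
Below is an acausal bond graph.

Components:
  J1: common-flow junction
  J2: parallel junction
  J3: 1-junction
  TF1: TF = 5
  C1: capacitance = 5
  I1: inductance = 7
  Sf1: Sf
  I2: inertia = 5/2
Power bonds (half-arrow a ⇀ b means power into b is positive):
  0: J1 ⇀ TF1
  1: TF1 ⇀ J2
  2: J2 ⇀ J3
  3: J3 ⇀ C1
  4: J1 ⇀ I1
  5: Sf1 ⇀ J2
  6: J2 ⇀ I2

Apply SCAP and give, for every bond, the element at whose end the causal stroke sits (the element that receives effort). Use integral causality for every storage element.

bond 0 |J1
bond 1 |TF1
bond 2 |J2
bond 3 |J3
bond 4 |I1
bond 5 |Sf1
bond 6 |I2

#5 stroke→Sf1  (Sf1 (Sf) sets flow on bond)
#3 stroke→J3  (C1 outputs effort q/C1)
#2 stroke→J2  (closing 1-jn rule on J3)
#1 stroke→TF1  (common-e at J2 fixed by 2)
#6 stroke→I2  (0-jn J2 has e-setter on 2)
#0 stroke→J1  (TF TF1: opposite of bond 1)
#4 stroke→I1  (only one flow-in slot at J1)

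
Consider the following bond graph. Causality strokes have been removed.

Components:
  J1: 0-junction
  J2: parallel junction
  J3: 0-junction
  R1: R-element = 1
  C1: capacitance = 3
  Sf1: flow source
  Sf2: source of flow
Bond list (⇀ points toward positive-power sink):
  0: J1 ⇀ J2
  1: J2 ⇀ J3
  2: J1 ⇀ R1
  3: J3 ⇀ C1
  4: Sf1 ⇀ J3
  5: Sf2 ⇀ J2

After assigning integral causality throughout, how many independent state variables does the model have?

1  (C1 all integral)

β4 →Sf1  (Sf1 (Sf) sets flow on bond)
β5 →Sf2  (Sf2 (Sf) sets flow on bond)
β3 →J3  (C1: C, integral causality)
β1 →J2  (J3: bond 3 brought effort, rest push out)
β0 →J1  (0-jn J2 has e-setter on 1)
β2 →R1  (0-jn J1 has e-setter on 0)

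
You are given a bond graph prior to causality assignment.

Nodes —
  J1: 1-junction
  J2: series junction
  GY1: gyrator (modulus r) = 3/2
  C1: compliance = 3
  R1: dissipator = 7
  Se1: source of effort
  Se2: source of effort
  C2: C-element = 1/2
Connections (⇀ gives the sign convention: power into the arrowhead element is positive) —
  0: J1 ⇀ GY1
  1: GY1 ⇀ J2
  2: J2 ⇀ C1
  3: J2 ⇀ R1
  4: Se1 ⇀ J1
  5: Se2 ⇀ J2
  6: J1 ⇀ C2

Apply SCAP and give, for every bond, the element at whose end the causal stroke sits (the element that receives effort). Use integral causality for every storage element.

b0 stroke→GY1
b1 stroke→GY1
b2 stroke→J2
b3 stroke→J2
b4 stroke→J1
b5 stroke→J2
b6 stroke→J1

bond 4 |J1  (Se1 fixes effort; stroke away)
bond 5 |J2  (Se2 (Se) sets effort on bond)
bond 2 |J2  (prefer integral on C1)
bond 6 |J1  (C2 integral (e out))
bond 0 |GY1  (only one flow-in slot at J1)
bond 1 |GY1  (GY GY1: same side as bond 0)
bond 3 |J2  (J2: bond 1 brought flow, rest push out)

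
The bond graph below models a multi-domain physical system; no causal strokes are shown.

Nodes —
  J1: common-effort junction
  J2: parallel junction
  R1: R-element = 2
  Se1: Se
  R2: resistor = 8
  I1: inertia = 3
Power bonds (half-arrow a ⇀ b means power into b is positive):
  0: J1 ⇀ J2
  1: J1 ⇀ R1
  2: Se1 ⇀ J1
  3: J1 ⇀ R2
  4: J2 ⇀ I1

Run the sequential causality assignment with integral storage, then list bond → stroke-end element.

β2 →J1  (source Se1 imposes e)
β0 →J2  (J1: bond 2 brought effort, rest push out)
β1 →R1  (0-jn J1 has e-setter on 2)
β3 →R2  (common-e at J1 fixed by 2)
β4 →I1  (J2 effort already set via bond 0)

bond 0 |J2
bond 1 |R1
bond 2 |J1
bond 3 |R2
bond 4 |I1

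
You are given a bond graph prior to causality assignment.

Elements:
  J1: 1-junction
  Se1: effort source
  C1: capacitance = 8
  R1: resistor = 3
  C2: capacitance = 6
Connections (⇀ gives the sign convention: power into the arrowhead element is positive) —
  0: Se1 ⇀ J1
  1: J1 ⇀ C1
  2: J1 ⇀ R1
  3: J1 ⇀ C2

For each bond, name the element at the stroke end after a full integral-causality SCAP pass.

#0 stroke at J1
#1 stroke at J1
#2 stroke at R1
#3 stroke at J1

b0 stroke at J1  (Se1 (Se) sets effort on bond)
b1 stroke at J1  (C1 outputs effort q/C1)
b3 stroke at J1  (C2 outputs effort q/C2)
b2 stroke at R1  (J1: last free bond brings flow in)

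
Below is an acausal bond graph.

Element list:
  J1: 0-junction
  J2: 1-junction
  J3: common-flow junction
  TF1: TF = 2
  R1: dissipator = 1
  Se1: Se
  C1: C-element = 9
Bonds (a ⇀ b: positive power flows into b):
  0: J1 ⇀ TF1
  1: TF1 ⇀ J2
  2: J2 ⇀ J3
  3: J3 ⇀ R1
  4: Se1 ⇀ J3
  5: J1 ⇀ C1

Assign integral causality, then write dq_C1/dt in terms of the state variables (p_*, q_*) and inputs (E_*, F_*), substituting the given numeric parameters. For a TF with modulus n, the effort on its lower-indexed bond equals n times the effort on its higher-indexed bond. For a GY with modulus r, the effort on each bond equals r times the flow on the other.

b4 |J3  (source Se1 imposes e)
b5 |J1  (C1: C, integral causality)
b0 |TF1  (0-jn J1 has e-setter on 5)
b1 |J2  (TF TF1: opposite of bond 0)
b2 |J3  (J2 needs exactly one f-in)
b3 |R1  (J3: last free bond brings flow in)

dq_C1/dt = -E_Se1/2 - q_C1/36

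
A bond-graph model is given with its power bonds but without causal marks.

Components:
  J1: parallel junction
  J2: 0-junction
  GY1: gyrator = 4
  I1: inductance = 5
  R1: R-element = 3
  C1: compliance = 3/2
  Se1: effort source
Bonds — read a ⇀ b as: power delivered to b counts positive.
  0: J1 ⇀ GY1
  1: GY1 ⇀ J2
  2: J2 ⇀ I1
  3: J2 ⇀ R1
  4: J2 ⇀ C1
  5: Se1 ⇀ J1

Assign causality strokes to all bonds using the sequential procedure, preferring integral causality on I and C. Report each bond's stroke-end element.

b0 stroke at GY1
b1 stroke at GY1
b2 stroke at I1
b3 stroke at R1
b4 stroke at J2
b5 stroke at J1

#5 →J1  (Se1: effort source, stroke at far end)
#0 →GY1  (common-e at J1 fixed by 5)
#1 →GY1  (GY1: gyrator matches bond 0)
#2 →I1  (I1 outputs flow p/I1)
#4 →J2  (C1 outputs effort q/C1)
#3 →R1  (J2 effort already set via bond 4)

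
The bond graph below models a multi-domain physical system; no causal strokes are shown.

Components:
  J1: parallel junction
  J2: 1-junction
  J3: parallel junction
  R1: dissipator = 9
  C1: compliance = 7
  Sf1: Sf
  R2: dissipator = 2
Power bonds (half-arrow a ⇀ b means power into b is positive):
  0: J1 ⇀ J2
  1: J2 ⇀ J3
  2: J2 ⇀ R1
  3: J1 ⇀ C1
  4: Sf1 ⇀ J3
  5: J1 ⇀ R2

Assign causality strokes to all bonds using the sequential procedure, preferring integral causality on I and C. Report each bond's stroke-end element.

#0 stroke at J2
#1 stroke at J3
#2 stroke at J2
#3 stroke at J1
#4 stroke at Sf1
#5 stroke at R2

b4 →Sf1  (Sf1: flow source, stroke at near end)
b1 →J3  (J3: last free bond brings effort in)
b0 →J2  (common-f at J2 fixed by 1)
b2 →J2  (1-jn J2 has f-setter on 1)
b3 →J1  (C1 integral (e out))
b5 →R2  (common-e at J1 fixed by 3)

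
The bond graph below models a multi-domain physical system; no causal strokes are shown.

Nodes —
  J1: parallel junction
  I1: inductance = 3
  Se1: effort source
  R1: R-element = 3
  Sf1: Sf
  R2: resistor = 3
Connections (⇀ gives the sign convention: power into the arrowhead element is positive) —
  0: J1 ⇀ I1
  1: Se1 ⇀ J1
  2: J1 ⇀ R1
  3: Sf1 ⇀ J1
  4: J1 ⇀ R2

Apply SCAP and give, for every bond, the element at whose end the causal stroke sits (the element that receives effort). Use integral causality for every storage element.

#1 stroke→J1  (Se1 (Se) sets effort on bond)
#3 stroke→Sf1  (Sf1: flow source, stroke at near end)
#0 stroke→I1  (J1 effort already set via bond 1)
#2 stroke→R1  (J1: bond 1 brought effort, rest push out)
#4 stroke→R2  (common-e at J1 fixed by 1)

b0 stroke→I1
b1 stroke→J1
b2 stroke→R1
b3 stroke→Sf1
b4 stroke→R2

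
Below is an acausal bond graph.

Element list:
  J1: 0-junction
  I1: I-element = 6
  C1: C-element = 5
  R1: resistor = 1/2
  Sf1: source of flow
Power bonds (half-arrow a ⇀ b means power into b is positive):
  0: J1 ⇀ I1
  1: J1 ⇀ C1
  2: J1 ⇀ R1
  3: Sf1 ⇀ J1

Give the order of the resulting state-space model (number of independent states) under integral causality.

b3 →Sf1  (Sf1 fixes flow; stroke at Sf1)
b0 →I1  (prefer integral on I1)
b1 →J1  (C1: C, integral causality)
b2 →R1  (J1 effort already set via bond 1)

2  (C1, I1 all integral)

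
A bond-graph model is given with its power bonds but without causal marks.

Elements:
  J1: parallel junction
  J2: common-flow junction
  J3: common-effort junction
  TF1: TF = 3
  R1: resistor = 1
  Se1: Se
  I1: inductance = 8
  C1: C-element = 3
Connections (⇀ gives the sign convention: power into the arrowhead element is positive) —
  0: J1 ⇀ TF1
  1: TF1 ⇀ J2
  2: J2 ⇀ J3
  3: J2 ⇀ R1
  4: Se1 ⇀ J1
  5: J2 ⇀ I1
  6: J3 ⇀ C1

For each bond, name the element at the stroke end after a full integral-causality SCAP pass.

b4 →J1  (Se1 (Se) sets effort on bond)
b0 →TF1  (0-jn J1 has e-setter on 4)
b1 →J2  (through TF1, causality passes straight; one stroke at TF1)
b5 →I1  (I1: I, integral causality)
b2 →J2  (common-f at J2 fixed by 5)
b3 →J2  (common-f at J2 fixed by 5)
b6 →J3  (J3: last free bond brings effort in)

bond 0 stroke at TF1
bond 1 stroke at J2
bond 2 stroke at J2
bond 3 stroke at J2
bond 4 stroke at J1
bond 5 stroke at I1
bond 6 stroke at J3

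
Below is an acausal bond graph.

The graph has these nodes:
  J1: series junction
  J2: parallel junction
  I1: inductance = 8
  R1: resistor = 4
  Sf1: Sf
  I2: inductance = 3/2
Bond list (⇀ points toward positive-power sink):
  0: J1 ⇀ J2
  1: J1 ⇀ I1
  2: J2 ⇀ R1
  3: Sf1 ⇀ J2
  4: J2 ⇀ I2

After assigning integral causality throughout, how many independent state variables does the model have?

2  (I1, I2 all integral)

b3 stroke at Sf1  (source Sf1 imposes f)
b1 stroke at I1  (I1: I, integral causality)
b0 stroke at J1  (J1: bond 1 brought flow, rest push out)
b4 stroke at I2  (prefer integral on I2)
b2 stroke at J2  (J2 needs exactly one e-in)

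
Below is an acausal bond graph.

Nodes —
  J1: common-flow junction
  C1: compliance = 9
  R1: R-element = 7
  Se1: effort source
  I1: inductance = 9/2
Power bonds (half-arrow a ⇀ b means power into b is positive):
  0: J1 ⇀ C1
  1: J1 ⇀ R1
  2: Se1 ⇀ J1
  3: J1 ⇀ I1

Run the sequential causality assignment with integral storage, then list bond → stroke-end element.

β0 stroke→J1
β1 stroke→J1
β2 stroke→J1
β3 stroke→I1

bond 2 →J1  (Se1: effort source, stroke at far end)
bond 0 →J1  (C1 integral (e out))
bond 3 →I1  (I1 integral (f out))
bond 1 →J1  (1-jn J1 has f-setter on 3)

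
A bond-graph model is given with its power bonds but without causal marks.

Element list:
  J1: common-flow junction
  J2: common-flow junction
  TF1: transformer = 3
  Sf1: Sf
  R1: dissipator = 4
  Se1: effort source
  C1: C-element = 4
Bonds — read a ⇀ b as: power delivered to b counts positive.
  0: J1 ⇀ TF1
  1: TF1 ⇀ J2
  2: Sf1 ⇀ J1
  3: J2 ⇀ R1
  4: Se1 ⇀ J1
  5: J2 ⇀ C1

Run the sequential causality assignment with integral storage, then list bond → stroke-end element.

#2 |Sf1  (Sf1 (Sf) sets flow on bond)
#4 |J1  (Se1 (Se) sets effort on bond)
#0 |J1  (1-jn J1 has f-setter on 2)
#1 |TF1  (through TF1, causality passes straight; one stroke at TF1)
#3 |J2  (1-jn J2 has f-setter on 1)
#5 |J2  (J2 flow already set via bond 1)

#0 stroke at J1
#1 stroke at TF1
#2 stroke at Sf1
#3 stroke at J2
#4 stroke at J1
#5 stroke at J2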